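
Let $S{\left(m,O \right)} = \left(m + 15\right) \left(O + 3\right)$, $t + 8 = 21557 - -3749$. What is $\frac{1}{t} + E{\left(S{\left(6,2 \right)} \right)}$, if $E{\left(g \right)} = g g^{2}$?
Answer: $\frac{29285597251}{25298} \approx 1.1576 \cdot 10^{6}$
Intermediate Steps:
$t = 25298$ ($t = -8 + \left(21557 - -3749\right) = -8 + \left(21557 + 3749\right) = -8 + 25306 = 25298$)
$S{\left(m,O \right)} = \left(3 + O\right) \left(15 + m\right)$ ($S{\left(m,O \right)} = \left(15 + m\right) \left(3 + O\right) = \left(3 + O\right) \left(15 + m\right)$)
$E{\left(g \right)} = g^{3}$
$\frac{1}{t} + E{\left(S{\left(6,2 \right)} \right)} = \frac{1}{25298} + \left(45 + 3 \cdot 6 + 15 \cdot 2 + 2 \cdot 6\right)^{3} = \frac{1}{25298} + \left(45 + 18 + 30 + 12\right)^{3} = \frac{1}{25298} + 105^{3} = \frac{1}{25298} + 1157625 = \frac{29285597251}{25298}$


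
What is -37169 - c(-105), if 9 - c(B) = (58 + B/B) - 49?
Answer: -37168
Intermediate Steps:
c(B) = -1 (c(B) = 9 - ((58 + B/B) - 49) = 9 - ((58 + 1) - 49) = 9 - (59 - 49) = 9 - 1*10 = 9 - 10 = -1)
-37169 - c(-105) = -37169 - 1*(-1) = -37169 + 1 = -37168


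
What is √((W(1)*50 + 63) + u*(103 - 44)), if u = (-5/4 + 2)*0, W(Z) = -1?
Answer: √13 ≈ 3.6056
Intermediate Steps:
u = 0 (u = (-5*¼ + 2)*0 = (-5/4 + 2)*0 = (¾)*0 = 0)
√((W(1)*50 + 63) + u*(103 - 44)) = √((-1*50 + 63) + 0*(103 - 44)) = √((-50 + 63) + 0*59) = √(13 + 0) = √13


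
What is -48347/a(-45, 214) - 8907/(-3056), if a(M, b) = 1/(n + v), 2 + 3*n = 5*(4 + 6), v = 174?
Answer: -28072193173/3056 ≈ -9.1859e+6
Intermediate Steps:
n = 16 (n = -⅔ + (5*(4 + 6))/3 = -⅔ + (5*10)/3 = -⅔ + (⅓)*50 = -⅔ + 50/3 = 16)
a(M, b) = 1/190 (a(M, b) = 1/(16 + 174) = 1/190)
-48347/a(-45, 214) - 8907/(-3056) = -48347/1/190 - 8907/(-3056) = -48347*190 - 8907*(-1/3056) = -9185930 + 8907/3056 = -28072193173/3056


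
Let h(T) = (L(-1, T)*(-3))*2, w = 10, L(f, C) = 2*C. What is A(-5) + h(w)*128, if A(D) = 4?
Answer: -15356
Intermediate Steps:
h(T) = -12*T (h(T) = ((2*T)*(-3))*2 = -6*T*2 = -12*T)
A(-5) + h(w)*128 = 4 - 12*10*128 = 4 - 120*128 = 4 - 15360 = -15356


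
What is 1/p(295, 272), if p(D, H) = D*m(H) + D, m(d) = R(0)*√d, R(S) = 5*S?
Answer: 1/295 ≈ 0.0033898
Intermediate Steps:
m(d) = 0 (m(d) = (5*0)*√d = 0*√d = 0)
p(D, H) = D (p(D, H) = D*0 + D = 0 + D = D)
1/p(295, 272) = 1/295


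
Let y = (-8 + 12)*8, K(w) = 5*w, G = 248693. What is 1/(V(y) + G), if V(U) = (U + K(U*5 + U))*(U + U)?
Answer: 1/312181 ≈ 3.2033e-6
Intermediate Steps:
y = 32 (y = 4*8 = 32)
V(U) = 62*U² (V(U) = (U + 5*(U*5 + U))*(U + U) = (U + 5*(5*U + U))*(2*U) = (U + 5*(6*U))*(2*U) = (U + 30*U)*(2*U) = (31*U)*(2*U) = 62*U²)
1/(V(y) + G) = 1/(62*32² + 248693) = 1/(62*1024 + 248693) = 1/(63488 + 248693) = 1/312181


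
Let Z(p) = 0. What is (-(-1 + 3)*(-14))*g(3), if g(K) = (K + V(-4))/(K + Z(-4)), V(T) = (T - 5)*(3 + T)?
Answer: 112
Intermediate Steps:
V(T) = (-5 + T)*(3 + T)
g(K) = (9 + K)/K (g(K) = (K + (-15 + (-4)² - 2*(-4)))/(K + 0) = (K + (-15 + 16 + 8))/K = (K + 9)/K = (9 + K)/K)
(-(-1 + 3)*(-14))*g(3) = (-(-1 + 3)*(-14))*((9 + 3)/3) = (-1*2*(-14))*((⅓)*12) = -2*(-14)*4 = 28*4 = 112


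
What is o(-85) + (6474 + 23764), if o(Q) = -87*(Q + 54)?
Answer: 32935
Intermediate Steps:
o(Q) = -4698 - 87*Q (o(Q) = -87*(54 + Q) = -4698 - 87*Q)
o(-85) + (6474 + 23764) = (-4698 - 87*(-85)) + (6474 + 23764) = (-4698 + 7395) + 30238 = 2697 + 30238 = 32935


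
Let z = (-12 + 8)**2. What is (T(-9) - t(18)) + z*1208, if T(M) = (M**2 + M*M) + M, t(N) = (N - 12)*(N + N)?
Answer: 19265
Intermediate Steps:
t(N) = 2*N*(-12 + N) (t(N) = (-12 + N)*(2*N) = 2*N*(-12 + N))
T(M) = M + 2*M**2 (T(M) = (M**2 + M**2) + M = 2*M**2 + M = M + 2*M**2)
z = 16 (z = (-4)**2 = 16)
(T(-9) - t(18)) + z*1208 = (-9*(1 + 2*(-9)) - 2*18*(-12 + 18)) + 16*1208 = (-9*(1 - 18) - 2*18*6) + 19328 = (-9*(-17) - 1*216) + 19328 = (153 - 216) + 19328 = -63 + 19328 = 19265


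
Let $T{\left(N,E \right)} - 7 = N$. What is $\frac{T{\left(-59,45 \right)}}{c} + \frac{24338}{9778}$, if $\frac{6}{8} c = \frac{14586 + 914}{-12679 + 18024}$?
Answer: $- \frac{166103399}{15155900} \approx -10.96$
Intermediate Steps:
$T{\left(N,E \right)} = 7 + N$
$c = \frac{12400}{3207}$ ($c = \frac{4 \frac{14586 + 914}{-12679 + 18024}}{3} = \frac{4 \cdot \frac{15500}{5345}}{3} = \frac{4 \cdot 15500 \cdot \frac{1}{5345}}{3} = \frac{4}{3} \cdot \frac{3100}{1069} = \frac{12400}{3207} \approx 3.8665$)
$\frac{T{\left(-59,45 \right)}}{c} + \frac{24338}{9778} = \frac{7 - 59}{\frac{12400}{3207}} + \frac{24338}{9778} = \left(-52\right) \frac{3207}{12400} + 24338 \cdot \frac{1}{9778} = - \frac{41691}{3100} + \frac{12169}{4889} = - \frac{166103399}{15155900}$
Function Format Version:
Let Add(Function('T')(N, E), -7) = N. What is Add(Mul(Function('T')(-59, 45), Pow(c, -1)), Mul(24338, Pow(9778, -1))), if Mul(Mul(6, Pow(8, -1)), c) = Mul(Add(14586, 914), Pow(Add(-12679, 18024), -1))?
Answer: Rational(-166103399, 15155900) ≈ -10.960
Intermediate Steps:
Function('T')(N, E) = Add(7, N)
c = Rational(12400, 3207) (c = Mul(Rational(4, 3), Mul(Add(14586, 914), Pow(Add(-12679, 18024), -1))) = Mul(Rational(4, 3), Mul(15500, Pow(5345, -1))) = Mul(Rational(4, 3), Mul(15500, Rational(1, 5345))) = Mul(Rational(4, 3), Rational(3100, 1069)) = Rational(12400, 3207) ≈ 3.8665)
Add(Mul(Function('T')(-59, 45), Pow(c, -1)), Mul(24338, Pow(9778, -1))) = Add(Mul(Add(7, -59), Pow(Rational(12400, 3207), -1)), Mul(24338, Pow(9778, -1))) = Add(Mul(-52, Rational(3207, 12400)), Mul(24338, Rational(1, 9778))) = Add(Rational(-41691, 3100), Rational(12169, 4889)) = Rational(-166103399, 15155900)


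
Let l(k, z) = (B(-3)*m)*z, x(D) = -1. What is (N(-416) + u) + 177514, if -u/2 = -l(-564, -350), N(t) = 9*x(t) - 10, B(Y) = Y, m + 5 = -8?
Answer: 150195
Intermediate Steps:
m = -13 (m = -5 - 8 = -13)
N(t) = -19 (N(t) = 9*(-1) - 10 = -9 - 10 = -19)
l(k, z) = 39*z (l(k, z) = (-3*(-13))*z = 39*z)
u = -27300 (u = -(-2)*39*(-350) = -(-2)*(-13650) = -2*13650 = -27300)
(N(-416) + u) + 177514 = (-19 - 27300) + 177514 = -27319 + 177514 = 150195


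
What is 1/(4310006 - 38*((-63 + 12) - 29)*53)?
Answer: 1/4471126 ≈ 2.2366e-7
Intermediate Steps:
1/(4310006 - 38*((-63 + 12) - 29)*53) = 1/(4310006 - 38*(-51 - 29)*53) = 1/(4310006 - 38*(-80)*53) = 1/(4310006 + 3040*53) = 1/(4310006 + 161120) = 1/4471126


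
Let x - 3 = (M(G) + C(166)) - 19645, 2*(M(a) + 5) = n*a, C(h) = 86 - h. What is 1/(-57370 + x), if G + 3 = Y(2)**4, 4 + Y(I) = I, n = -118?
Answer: -1/77864 ≈ -1.2843e-5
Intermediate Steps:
Y(I) = -4 + I
G = 13 (G = -3 + (-4 + 2)**4 = -3 + (-2)**4 = -3 + 16 = 13)
M(a) = -5 - 59*a (M(a) = -5 + (-118*a)/2 = -5 - 59*a)
x = -20494 (x = 3 + (((-5 - 59*13) + (86 - 1*166)) - 19645) = 3 + (((-5 - 767) + (86 - 166)) - 19645) = 3 + ((-772 - 80) - 19645) = 3 + (-852 - 19645) = 3 - 20497 = -20494)
1/(-57370 + x) = 1/(-57370 - 20494) = 1/(-77864) = -1/77864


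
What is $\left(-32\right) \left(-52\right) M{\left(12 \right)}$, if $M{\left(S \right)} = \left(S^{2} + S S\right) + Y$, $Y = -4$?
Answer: $472576$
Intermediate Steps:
$M{\left(S \right)} = -4 + 2 S^{2}$ ($M{\left(S \right)} = \left(S^{2} + S S\right) - 4 = \left(S^{2} + S^{2}\right) - 4 = 2 S^{2} - 4 = -4 + 2 S^{2}$)
$\left(-32\right) \left(-52\right) M{\left(12 \right)} = \left(-32\right) \left(-52\right) \left(-4 + 2 \cdot 12^{2}\right) = 1664 \left(-4 + 2 \cdot 144\right) = 1664 \left(-4 + 288\right) = 1664 \cdot 284 = 472576$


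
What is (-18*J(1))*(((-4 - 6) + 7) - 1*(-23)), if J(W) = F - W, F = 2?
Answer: -360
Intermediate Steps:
J(W) = 2 - W
(-18*J(1))*(((-4 - 6) + 7) - 1*(-23)) = (-18*(2 - 1*1))*(((-4 - 6) + 7) - 1*(-23)) = (-18*(2 - 1))*((-10 + 7) + 23) = (-18*1)*(-3 + 23) = -18*20 = -360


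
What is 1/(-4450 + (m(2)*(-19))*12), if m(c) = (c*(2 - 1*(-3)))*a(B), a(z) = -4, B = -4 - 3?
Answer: 1/4670 ≈ 0.00021413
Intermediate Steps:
B = -7
m(c) = -20*c (m(c) = (c*(2 - 1*(-3)))*(-4) = (c*(2 + 3))*(-4) = (c*5)*(-4) = (5*c)*(-4) = -20*c)
1/(-4450 + (m(2)*(-19))*12) = 1/(-4450 + (-20*2*(-19))*12) = 1/(-4450 - 40*(-19)*12) = 1/(-4450 + 760*12) = 1/(-4450 + 9120) = 1/4670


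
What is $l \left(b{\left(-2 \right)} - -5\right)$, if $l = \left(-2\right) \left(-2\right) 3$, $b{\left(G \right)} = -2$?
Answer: $36$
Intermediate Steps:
$l = 12$ ($l = 4 \cdot 3 = 12$)
$l \left(b{\left(-2 \right)} - -5\right) = 12 \left(-2 - -5\right) = 12 \left(-2 + 5\right) = 12 \cdot 3 = 36$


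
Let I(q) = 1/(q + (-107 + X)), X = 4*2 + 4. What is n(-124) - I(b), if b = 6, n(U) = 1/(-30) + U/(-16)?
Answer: 41267/5340 ≈ 7.7279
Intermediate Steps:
n(U) = -1/30 - U/16 (n(U) = 1*(-1/30) + U*(-1/16) = -1/30 - U/16)
X = 12 (X = 8 + 4 = 12)
I(q) = 1/(-95 + q) (I(q) = 1/(q + (-107 + 12)) = 1/(q - 95) = 1/(-95 + q))
n(-124) - I(b) = (-1/30 - 1/16*(-124)) - 1/(-95 + 6) = (-1/30 + 31/4) - 1/(-89) = 463/60 - 1*(-1/89) = 463/60 + 1/89 = 41267/5340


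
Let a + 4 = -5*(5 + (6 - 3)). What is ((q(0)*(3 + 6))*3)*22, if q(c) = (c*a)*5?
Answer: 0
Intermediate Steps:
a = -44 (a = -4 - 5*(5 + (6 - 3)) = -4 - 5*(5 + 3) = -4 - 5*8 = -4 - 40 = -44)
q(c) = -220*c (q(c) = (c*(-44))*5 = -44*c*5 = -220*c)
((q(0)*(3 + 6))*3)*22 = (((-220*0)*(3 + 6))*3)*22 = ((0*9)*3)*22 = (0*3)*22 = 0*22 = 0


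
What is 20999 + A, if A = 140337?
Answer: 161336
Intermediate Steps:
20999 + A = 20999 + 140337 = 161336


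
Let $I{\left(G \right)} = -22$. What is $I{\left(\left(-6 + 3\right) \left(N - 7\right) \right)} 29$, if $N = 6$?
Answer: $-638$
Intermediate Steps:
$I{\left(\left(-6 + 3\right) \left(N - 7\right) \right)} 29 = \left(-22\right) 29 = -638$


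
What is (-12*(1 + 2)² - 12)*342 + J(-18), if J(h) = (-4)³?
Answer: -41104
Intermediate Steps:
J(h) = -64
(-12*(1 + 2)² - 12)*342 + J(-18) = (-12*(1 + 2)² - 12)*342 - 64 = (-12*3² - 12)*342 - 64 = (-12*9 - 12)*342 - 64 = (-108 - 12)*342 - 64 = -120*342 - 64 = -41040 - 64 = -41104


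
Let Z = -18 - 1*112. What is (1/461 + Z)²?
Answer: 3591485041/212521 ≈ 16899.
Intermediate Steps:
Z = -130 (Z = -18 - 112 = -130)
(1/461 + Z)² = (1/461 - 130)² = (-59929/461)² = 3591485041/212521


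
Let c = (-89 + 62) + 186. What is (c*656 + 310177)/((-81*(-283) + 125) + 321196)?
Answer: 414481/344244 ≈ 1.2040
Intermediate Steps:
c = 159 (c = -27 + 186 = 159)
(c*656 + 310177)/((-81*(-283) + 125) + 321196) = (159*656 + 310177)/((-81*(-283) + 125) + 321196) = (104304 + 310177)/((22923 + 125) + 321196) = 414481/(23048 + 321196) = 414481/344244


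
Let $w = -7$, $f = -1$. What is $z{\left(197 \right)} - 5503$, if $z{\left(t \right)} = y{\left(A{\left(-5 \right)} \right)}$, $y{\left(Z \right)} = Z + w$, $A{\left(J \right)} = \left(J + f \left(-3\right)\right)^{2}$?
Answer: $-5506$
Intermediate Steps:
$A{\left(J \right)} = \left(3 + J\right)^{2}$ ($A{\left(J \right)} = \left(J - -3\right)^{2} = \left(J + 3\right)^{2} = \left(3 + J\right)^{2}$)
$y{\left(Z \right)} = -7 + Z$ ($y{\left(Z \right)} = Z - 7 = -7 + Z$)
$z{\left(t \right)} = -3$ ($z{\left(t \right)} = -7 + \left(3 - 5\right)^{2} = -7 + \left(-2\right)^{2} = -7 + 4 = -3$)
$z{\left(197 \right)} - 5503 = -3 - 5503 = -5506$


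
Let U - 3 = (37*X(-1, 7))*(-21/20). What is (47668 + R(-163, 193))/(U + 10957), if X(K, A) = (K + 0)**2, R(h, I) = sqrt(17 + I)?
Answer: 953360/218423 + 20*sqrt(210)/218423 ≈ 4.3661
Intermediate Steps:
X(K, A) = K**2
U = -717/20 (U = 3 + (37*(-1)**2)*(-21/20) = 3 + (37*1)*(-21*1/20) = 3 + 37*(-21/20) = 3 - 777/20 = -717/20 ≈ -35.850)
(47668 + R(-163, 193))/(U + 10957) = (47668 + sqrt(17 + 193))/(-717/20 + 10957) = (47668 + sqrt(210))/(218423/20) = (47668 + sqrt(210))*(20/218423) = 953360/218423 + 20*sqrt(210)/218423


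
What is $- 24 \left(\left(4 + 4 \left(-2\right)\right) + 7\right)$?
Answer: $-72$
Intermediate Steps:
$- 24 \left(\left(4 + 4 \left(-2\right)\right) + 7\right) = - 24 \left(\left(4 - 8\right) + 7\right) = - 24 \left(-4 + 7\right) = \left(-24\right) 3 = -72$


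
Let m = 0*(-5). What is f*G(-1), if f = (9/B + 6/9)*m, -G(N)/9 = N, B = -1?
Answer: 0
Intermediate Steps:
G(N) = -9*N
m = 0
f = 0 (f = (9/(-1) + 6/9)*0 = (9*(-1) + 6*(⅑))*0 = (-9 + ⅔)*0 = -25/3*0 = 0)
f*G(-1) = 0*(-9*(-1)) = 0*9 = 0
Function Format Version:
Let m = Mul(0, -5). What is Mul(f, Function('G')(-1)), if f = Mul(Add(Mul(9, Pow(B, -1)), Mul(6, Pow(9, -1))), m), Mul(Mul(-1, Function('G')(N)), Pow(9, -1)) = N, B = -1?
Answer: 0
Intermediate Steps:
Function('G')(N) = Mul(-9, N)
m = 0
f = 0 (f = Mul(Add(Mul(9, Pow(-1, -1)), Mul(6, Pow(9, -1))), 0) = Mul(Add(Mul(9, -1), Mul(6, Rational(1, 9))), 0) = Mul(Add(-9, Rational(2, 3)), 0) = Mul(Rational(-25, 3), 0) = 0)
Mul(f, Function('G')(-1)) = Mul(0, Mul(-9, -1)) = Mul(0, 9) = 0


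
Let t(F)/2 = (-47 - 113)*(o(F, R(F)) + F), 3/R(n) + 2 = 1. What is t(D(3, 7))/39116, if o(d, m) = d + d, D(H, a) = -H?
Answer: 720/9779 ≈ 0.073627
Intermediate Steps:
R(n) = -3 (R(n) = 3/(-2 + 1) = 3/(-1) = 3*(-1) = -3)
o(d, m) = 2*d
t(F) = -960*F (t(F) = 2*((-47 - 113)*(2*F + F)) = 2*(-480*F) = -960*F)
t(D(3, 7))/39116 = -(-960)*3/39116 = -960*(-3)*(1/39116) = 2880*(1/39116) = 720/9779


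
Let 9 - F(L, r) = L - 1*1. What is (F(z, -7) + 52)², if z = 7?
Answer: 3025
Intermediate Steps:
F(L, r) = 10 - L (F(L, r) = 9 - (L - 1*1) = 9 - (L - 1) = 9 - (-1 + L) = 9 + (1 - L) = 10 - L)
(F(z, -7) + 52)² = ((10 - 1*7) + 52)² = ((10 - 7) + 52)² = (3 + 52)² = 55² = 3025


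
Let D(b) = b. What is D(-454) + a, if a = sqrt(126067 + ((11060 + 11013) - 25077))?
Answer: -454 + sqrt(123063) ≈ -103.20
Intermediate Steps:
a = sqrt(123063) (a = sqrt(126067 + (22073 - 25077)) = sqrt(126067 - 3004) = sqrt(123063) ≈ 350.80)
D(-454) + a = -454 + sqrt(123063)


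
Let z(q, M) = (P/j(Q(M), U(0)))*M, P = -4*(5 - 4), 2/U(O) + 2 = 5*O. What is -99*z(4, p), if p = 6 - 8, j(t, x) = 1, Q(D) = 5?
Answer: -792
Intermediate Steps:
U(O) = 2/(-2 + 5*O)
p = -2
P = -4 (P = -4*1 = -4)
z(q, M) = -4*M (z(q, M) = (-4/1)*M = (-4*1)*M = -4*M)
-99*z(4, p) = -(-396)*(-2) = -99*8 = -792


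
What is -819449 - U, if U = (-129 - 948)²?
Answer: -1979378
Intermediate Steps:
U = 1159929 (U = (-1077)² = 1159929)
-819449 - U = -819449 - 1*1159929 = -819449 - 1159929 = -1979378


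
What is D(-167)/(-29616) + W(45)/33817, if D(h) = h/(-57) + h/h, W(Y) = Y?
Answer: 4274377/3567930219 ≈ 0.0011980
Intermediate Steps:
D(h) = 1 - h/57 (D(h) = h*(-1/57) + 1 = -h/57 + 1 = 1 - h/57)
D(-167)/(-29616) + W(45)/33817 = (1 - 1/57*(-167))/(-29616) + 45/33817 = (1 + 167/57)*(-1/29616) + 45*(1/33817) = (224/57)*(-1/29616) + 45/33817 = -14/105507 + 45/33817 = 4274377/3567930219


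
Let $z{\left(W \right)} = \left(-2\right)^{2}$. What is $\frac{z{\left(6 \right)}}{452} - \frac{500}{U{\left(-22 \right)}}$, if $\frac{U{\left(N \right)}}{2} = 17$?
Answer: $- \frac{28233}{1921} \approx -14.697$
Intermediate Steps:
$U{\left(N \right)} = 34$ ($U{\left(N \right)} = 2 \cdot 17 = 34$)
$z{\left(W \right)} = 4$
$\frac{z{\left(6 \right)}}{452} - \frac{500}{U{\left(-22 \right)}} = \frac{4}{452} - \frac{500}{34} = 4 \cdot \frac{1}{452} - \frac{250}{17} = \frac{1}{113} - \frac{250}{17} = - \frac{28233}{1921}$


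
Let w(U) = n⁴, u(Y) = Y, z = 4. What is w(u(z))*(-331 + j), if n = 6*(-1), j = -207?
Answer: -697248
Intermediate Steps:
n = -6
w(U) = 1296 (w(U) = (-6)⁴ = 1296)
w(u(z))*(-331 + j) = 1296*(-331 - 207) = 1296*(-538) = -697248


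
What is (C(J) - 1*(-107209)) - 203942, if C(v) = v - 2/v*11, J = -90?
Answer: -4357024/45 ≈ -96823.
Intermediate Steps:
C(v) = v - 22/v
(C(J) - 1*(-107209)) - 203942 = ((-90 - 22/(-90)) - 1*(-107209)) - 203942 = ((-90 - 22*(-1/90)) + 107209) - 203942 = ((-90 + 11/45) + 107209) - 203942 = (-4039/45 + 107209) - 203942 = 4820366/45 - 203942 = -4357024/45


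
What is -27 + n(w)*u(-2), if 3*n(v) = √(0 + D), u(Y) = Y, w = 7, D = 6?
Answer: -27 - 2*√6/3 ≈ -28.633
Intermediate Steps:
n(v) = √6/3 (n(v) = √(0 + 6)/3 = √6/3)
-27 + n(w)*u(-2) = -27 + (√6/3)*(-2) = -27 - 2*√6/3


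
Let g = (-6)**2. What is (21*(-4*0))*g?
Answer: 0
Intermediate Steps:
g = 36
(21*(-4*0))*g = (21*(-4*0))*36 = (21*0)*36 = 0*36 = 0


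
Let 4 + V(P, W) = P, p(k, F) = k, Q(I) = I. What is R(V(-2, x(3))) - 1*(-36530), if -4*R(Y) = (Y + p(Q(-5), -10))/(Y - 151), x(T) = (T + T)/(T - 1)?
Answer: 22940829/628 ≈ 36530.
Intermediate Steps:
x(T) = 2*T/(-1 + T) (x(T) = (2*T)/(-1 + T) = 2*T/(-1 + T))
V(P, W) = -4 + P
R(Y) = -(-5 + Y)/(4*(-151 + Y)) (R(Y) = -(Y - 5)/(4*(Y - 151)) = -(-5 + Y)/(4*(-151 + Y)))
R(V(-2, x(3))) - 1*(-36530) = (5 - (-4 - 2))/(4*(-151 + (-4 - 2))) - 1*(-36530) = (5 - 1*(-6))/(4*(-151 - 6)) + 36530 = (1/4)*(5 + 6)/(-157) + 36530 = (1/4)*(-1/157)*11 + 36530 = -11/628 + 36530 = 22940829/628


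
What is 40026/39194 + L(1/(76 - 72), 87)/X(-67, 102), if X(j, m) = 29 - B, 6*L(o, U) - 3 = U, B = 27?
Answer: 333981/39194 ≈ 8.5212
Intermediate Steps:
L(o, U) = 1/2 + U/6
X(j, m) = 2 (X(j, m) = 29 - 1*27 = 29 - 27 = 2)
40026/39194 + L(1/(76 - 72), 87)/X(-67, 102) = 40026/39194 + (1/2 + (1/6)*87)/2 = 40026*(1/39194) + (1/2 + 29/2)*(1/2) = 20013/19597 + 15*(1/2) = 20013/19597 + 15/2 = 333981/39194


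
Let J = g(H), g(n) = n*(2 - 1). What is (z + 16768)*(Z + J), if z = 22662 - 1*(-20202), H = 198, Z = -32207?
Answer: -1908760688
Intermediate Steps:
g(n) = n (g(n) = n*1 = n)
J = 198
z = 42864 (z = 22662 + 20202 = 42864)
(z + 16768)*(Z + J) = (42864 + 16768)*(-32207 + 198) = 59632*(-32009) = -1908760688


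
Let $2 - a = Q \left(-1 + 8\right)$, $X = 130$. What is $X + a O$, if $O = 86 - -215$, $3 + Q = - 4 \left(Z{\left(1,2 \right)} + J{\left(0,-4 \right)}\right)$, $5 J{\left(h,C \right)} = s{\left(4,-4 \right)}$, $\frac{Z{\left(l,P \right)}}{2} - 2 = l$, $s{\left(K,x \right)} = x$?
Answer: $\frac{254393}{5} \approx 50879.0$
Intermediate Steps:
$Z{\left(l,P \right)} = 4 + 2 l$
$J{\left(h,C \right)} = - \frac{4}{5}$ ($J{\left(h,C \right)} = \frac{1}{5} \left(-4\right) = - \frac{4}{5}$)
$Q = - \frac{119}{5}$ ($Q = -3 - 4 \left(\left(4 + 2 \cdot 1\right) - \frac{4}{5}\right) = -3 - 4 \left(\left(4 + 2\right) - \frac{4}{5}\right) = -3 - 4 \left(6 - \frac{4}{5}\right) = -3 - \frac{104}{5} = - \frac{119}{5} \approx -23.8$)
$O = 301$ ($O = 86 + 215 = 301$)
$a = \frac{843}{5}$ ($a = 2 - - \frac{119 \left(-1 + 8\right)}{5} = 2 - \left(- \frac{119}{5}\right) 7 = 2 - - \frac{833}{5} = 2 + \frac{833}{5} = \frac{843}{5} \approx 168.6$)
$X + a O = 130 + \frac{843}{5} \cdot 301 = 130 + \frac{253743}{5} = \frac{254393}{5}$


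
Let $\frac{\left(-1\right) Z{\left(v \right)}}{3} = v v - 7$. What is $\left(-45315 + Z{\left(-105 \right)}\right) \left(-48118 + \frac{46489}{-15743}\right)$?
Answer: $\frac{343178377839}{91} \approx 3.7712 \cdot 10^{9}$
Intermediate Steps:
$Z{\left(v \right)} = 21 - 3 v^{2}$ ($Z{\left(v \right)} = - 3 \left(v v - 7\right) = - 3 \left(v^{2} - 7\right) = - 3 \left(-7 + v^{2}\right) = 21 - 3 v^{2}$)
$\left(-45315 + Z{\left(-105 \right)}\right) \left(-48118 + \frac{46489}{-15743}\right) = \left(-45315 + \left(21 - 3 \left(-105\right)^{2}\right)\right) \left(-48118 + \frac{46489}{-15743}\right) = \left(-45315 + \left(21 - 33075\right)\right) \left(-48118 + 46489 \left(- \frac{1}{15743}\right)\right) = \left(-45315 + \left(21 - 33075\right)\right) \left(-48118 - \frac{46489}{15743}\right) = \left(-45315 - 33054\right) \left(- \frac{757568163}{15743}\right) = \left(-78369\right) \left(- \frac{757568163}{15743}\right) = \frac{343178377839}{91}$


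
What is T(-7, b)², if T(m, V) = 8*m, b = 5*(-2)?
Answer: 3136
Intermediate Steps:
b = -10
T(-7, b)² = (8*(-7))² = (-56)² = 3136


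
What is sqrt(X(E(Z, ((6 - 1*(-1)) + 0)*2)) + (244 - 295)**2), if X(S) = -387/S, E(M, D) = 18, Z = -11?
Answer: sqrt(10318)/2 ≈ 50.789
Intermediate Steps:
sqrt(X(E(Z, ((6 - 1*(-1)) + 0)*2)) + (244 - 295)**2) = sqrt(-387/18 + (244 - 295)**2) = sqrt(-387*1/18 + (-51)**2) = sqrt(-43/2 + 2601) = sqrt(5159/2) = sqrt(10318)/2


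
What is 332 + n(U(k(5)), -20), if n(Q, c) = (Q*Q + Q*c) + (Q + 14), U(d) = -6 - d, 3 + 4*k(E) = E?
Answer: 2047/4 ≈ 511.75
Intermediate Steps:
k(E) = -¾ + E/4
n(Q, c) = 14 + Q + Q² + Q*c (n(Q, c) = (Q² + Q*c) + (14 + Q) = 14 + Q + Q² + Q*c)
332 + n(U(k(5)), -20) = 332 + (14 + (-6 - (-¾ + (¼)*5)) + (-6 - (-¾ + (¼)*5))² + (-6 - (-¾ + (¼)*5))*(-20)) = 332 + (14 + (-6 - (-¾ + 5/4)) + (-6 - (-¾ + 5/4))² + (-6 - (-¾ + 5/4))*(-20)) = 332 + (14 + (-6 - 1*½) + (-6 - 1*½)² + (-6 - 1*½)*(-20)) = 332 + (14 + (-6 - ½) + (-6 - ½)² + (-6 - ½)*(-20)) = 332 + (14 - 13/2 + (-13/2)² - 13/2*(-20)) = 332 + (14 - 13/2 + 169/4 + 130) = 332 + 719/4 = 2047/4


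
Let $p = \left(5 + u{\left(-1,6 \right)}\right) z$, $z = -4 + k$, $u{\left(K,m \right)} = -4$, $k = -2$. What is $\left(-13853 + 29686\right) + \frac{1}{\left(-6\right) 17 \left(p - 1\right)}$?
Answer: $\frac{11304763}{714} \approx 15833.0$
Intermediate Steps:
$z = -6$ ($z = -4 - 2 = -6$)
$p = -6$ ($p = \left(5 - 4\right) \left(-6\right) = 1 \left(-6\right) = -6$)
$\left(-13853 + 29686\right) + \frac{1}{\left(-6\right) 17 \left(p - 1\right)} = \left(-13853 + 29686\right) + \frac{1}{\left(-6\right) 17 \left(-6 - 1\right)} = 15833 + \frac{1}{\left(-102\right) \left(-7\right)} = 15833 + \frac{1}{714} = \frac{11304763}{714}$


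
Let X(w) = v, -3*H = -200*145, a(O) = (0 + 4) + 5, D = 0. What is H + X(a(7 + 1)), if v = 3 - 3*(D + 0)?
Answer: 29009/3 ≈ 9669.7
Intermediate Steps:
a(O) = 9 (a(O) = 4 + 5 = 9)
H = 29000/3 (H = -(-200)*145/3 = -1/3*(-29000) = 29000/3 ≈ 9666.7)
v = 3 (v = 3 - 3*(0 + 0) = 3 - 3*0 = 3 + 0 = 3)
X(w) = 3
H + X(a(7 + 1)) = 29000/3 + 3 = 29009/3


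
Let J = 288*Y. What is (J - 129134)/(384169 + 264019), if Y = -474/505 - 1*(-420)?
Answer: -2132191/163667470 ≈ -0.013028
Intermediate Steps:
Y = 211626/505 (Y = -474*1/505 + 420 = -474/505 + 420 = 211626/505 ≈ 419.06)
J = 60948288/505 (J = 288*(211626/505) = 60948288/505 ≈ 1.2069e+5)
(J - 129134)/(384169 + 264019) = (60948288/505 - 129134)/(384169 + 264019) = -4264382/505/648188 = -4264382/505*1/648188 = -2132191/163667470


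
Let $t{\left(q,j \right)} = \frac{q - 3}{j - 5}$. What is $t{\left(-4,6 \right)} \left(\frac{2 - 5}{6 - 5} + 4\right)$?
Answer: $-7$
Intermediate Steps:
$t{\left(q,j \right)} = \frac{-3 + q}{-5 + j}$
$t{\left(-4,6 \right)} \left(\frac{2 - 5}{6 - 5} + 4\right) = \frac{-3 - 4}{-5 + 6} \left(\frac{2 - 5}{6 - 5} + 4\right) = 1^{-1} \left(-7\right) \left(- \frac{3}{1} + 4\right) = 1 \left(-7\right) \left(\left(-3\right) 1 + 4\right) = - 7 \left(-3 + 4\right) = \left(-7\right) 1 = -7$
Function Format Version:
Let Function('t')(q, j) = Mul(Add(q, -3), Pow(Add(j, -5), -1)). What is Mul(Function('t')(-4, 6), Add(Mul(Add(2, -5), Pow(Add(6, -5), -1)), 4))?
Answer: -7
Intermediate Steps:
Function('t')(q, j) = Mul(Pow(Add(-5, j), -1), Add(-3, q)) (Function('t')(q, j) = Mul(Add(-3, q), Pow(Add(-5, j), -1)) = Mul(Pow(Add(-5, j), -1), Add(-3, q)))
Mul(Function('t')(-4, 6), Add(Mul(Add(2, -5), Pow(Add(6, -5), -1)), 4)) = Mul(Mul(Pow(Add(-5, 6), -1), Add(-3, -4)), Add(Mul(Add(2, -5), Pow(Add(6, -5), -1)), 4)) = Mul(Mul(Pow(1, -1), -7), Add(Mul(-3, Pow(1, -1)), 4)) = Mul(Mul(1, -7), Add(Mul(-3, 1), 4)) = Mul(-7, Add(-3, 4)) = Mul(-7, 1) = -7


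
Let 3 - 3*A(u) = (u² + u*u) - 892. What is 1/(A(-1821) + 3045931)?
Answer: 3/2506606 ≈ 1.1968e-6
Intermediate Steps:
A(u) = 895/3 - 2*u²/3 (A(u) = 1 - ((u² + u*u) - 892)/3 = 1 - ((u² + u²) - 892)/3 = 1 - (2*u² - 892)/3 = 1 - (-892 + 2*u²)/3 = 1 + (892/3 - 2*u²/3) = 895/3 - 2*u²/3)
1/(A(-1821) + 3045931) = 1/((895/3 - ⅔*(-1821)²) + 3045931) = 1/((895/3 - ⅔*3316041) + 3045931) = 1/((895/3 - 2210694) + 3045931) = 1/(-6631187/3 + 3045931) = 1/(2506606/3) = 3/2506606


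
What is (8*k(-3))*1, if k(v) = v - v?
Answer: 0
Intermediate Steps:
k(v) = 0
(8*k(-3))*1 = (8*0)*1 = 0*1 = 0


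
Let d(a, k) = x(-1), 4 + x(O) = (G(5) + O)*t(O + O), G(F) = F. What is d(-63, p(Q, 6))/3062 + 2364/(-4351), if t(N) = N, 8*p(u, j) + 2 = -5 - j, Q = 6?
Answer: -3645390/6661381 ≈ -0.54724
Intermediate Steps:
p(u, j) = -7/8 - j/8 (p(u, j) = -¼ + (-5 - j)/8 = -¼ + (-5/8 - j/8) = -7/8 - j/8)
x(O) = -4 + 2*O*(5 + O) (x(O) = -4 + (5 + O)*(O + O) = -4 + (5 + O)*(2*O) = -4 + 2*O*(5 + O))
d(a, k) = -12 (d(a, k) = -4 + 2*(-1)² + 10*(-1) = -4 + 2*1 - 10 = -4 + 2 - 10 = -12)
d(-63, p(Q, 6))/3062 + 2364/(-4351) = -12/3062 + 2364/(-4351) = -12*1/3062 + 2364*(-1/4351) = -6/1531 - 2364/4351 = -3645390/6661381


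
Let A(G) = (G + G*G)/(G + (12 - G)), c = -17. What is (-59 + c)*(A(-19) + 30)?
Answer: -4446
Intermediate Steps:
A(G) = G/12 + G²/12 (A(G) = (G + G²)/12 = (G + G²)*(1/12) = G/12 + G²/12)
(-59 + c)*(A(-19) + 30) = (-59 - 17)*((1/12)*(-19)*(1 - 19) + 30) = -76*((1/12)*(-19)*(-18) + 30) = -76*(57/2 + 30) = -76*117/2 = -4446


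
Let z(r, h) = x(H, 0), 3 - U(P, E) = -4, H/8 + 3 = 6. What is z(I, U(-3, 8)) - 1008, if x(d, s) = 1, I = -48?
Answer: -1007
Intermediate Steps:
H = 24 (H = -24 + 8*6 = -24 + 48 = 24)
U(P, E) = 7 (U(P, E) = 3 - 1*(-4) = 3 + 4 = 7)
z(r, h) = 1
z(I, U(-3, 8)) - 1008 = 1 - 1008 = -1007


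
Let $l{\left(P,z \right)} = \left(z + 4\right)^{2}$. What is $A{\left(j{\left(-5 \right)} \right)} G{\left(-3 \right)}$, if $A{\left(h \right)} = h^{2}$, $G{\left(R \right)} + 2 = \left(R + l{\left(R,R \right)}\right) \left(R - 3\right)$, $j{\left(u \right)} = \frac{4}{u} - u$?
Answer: $\frac{882}{5} \approx 176.4$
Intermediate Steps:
$l{\left(P,z \right)} = \left(4 + z\right)^{2}$
$j{\left(u \right)} = - u + \frac{4}{u}$
$G{\left(R \right)} = -2 + \left(-3 + R\right) \left(R + \left(4 + R\right)^{2}\right)$ ($G{\left(R \right)} = -2 + \left(R + \left(4 + R\right)^{2}\right) \left(R - 3\right) = -2 + \left(R + \left(4 + R\right)^{2}\right) \left(-3 + R\right) = -2 + \left(-3 + R\right) \left(R + \left(4 + R\right)^{2}\right)$)
$A{\left(j{\left(-5 \right)} \right)} G{\left(-3 \right)} = \left(\left(-1\right) \left(-5\right) + \frac{4}{-5}\right)^{2} \left(-50 + \left(-3\right)^{3} - -33 + 6 \left(-3\right)^{2}\right) = \left(5 + 4 \left(- \frac{1}{5}\right)\right)^{2} \left(-50 - 27 + 33 + 6 \cdot 9\right) = \left(5 - \frac{4}{5}\right)^{2} \left(-50 - 27 + 33 + 54\right) = \left(\frac{21}{5}\right)^{2} \cdot 10 = \frac{441}{25} \cdot 10 = \frac{882}{5}$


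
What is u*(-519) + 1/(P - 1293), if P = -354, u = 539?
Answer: -460733428/1647 ≈ -2.7974e+5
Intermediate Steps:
u*(-519) + 1/(P - 1293) = 539*(-519) + 1/(-354 - 1293) = -279741 + 1/(-1647) = -279741 - 1/1647 = -460733428/1647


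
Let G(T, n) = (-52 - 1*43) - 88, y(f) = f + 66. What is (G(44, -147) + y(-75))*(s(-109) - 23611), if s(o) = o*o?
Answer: 2252160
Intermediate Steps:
s(o) = o²
y(f) = 66 + f
G(T, n) = -183 (G(T, n) = (-52 - 43) - 88 = -95 - 88 = -183)
(G(44, -147) + y(-75))*(s(-109) - 23611) = (-183 + (66 - 75))*((-109)² - 23611) = (-183 - 9)*(11881 - 23611) = -192*(-11730) = 2252160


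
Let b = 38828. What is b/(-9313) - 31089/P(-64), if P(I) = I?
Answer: 287046865/596032 ≈ 481.60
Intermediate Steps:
b/(-9313) - 31089/P(-64) = 38828/(-9313) - 31089/(-64) = 38828*(-1/9313) - 31089*(-1/64) = -38828/9313 + 31089/64 = 287046865/596032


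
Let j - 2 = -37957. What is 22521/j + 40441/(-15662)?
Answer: -1887662057/594451210 ≈ -3.1755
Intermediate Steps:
j = -37955 (j = 2 - 37957 = -37955)
22521/j + 40441/(-15662) = 22521/(-37955) + 40441/(-15662) = 22521*(-1/37955) + 40441*(-1/15662) = -22521/37955 - 40441/15662 = -1887662057/594451210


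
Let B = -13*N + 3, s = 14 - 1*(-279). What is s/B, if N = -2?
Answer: 293/29 ≈ 10.103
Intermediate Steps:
s = 293 (s = 14 + 279 = 293)
B = 29 (B = -13*(-2) + 3 = 26 + 3 = 29)
s/B = 293/29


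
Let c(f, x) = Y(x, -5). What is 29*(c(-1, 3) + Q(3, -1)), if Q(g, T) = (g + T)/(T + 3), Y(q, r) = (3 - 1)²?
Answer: 145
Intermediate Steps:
Y(q, r) = 4 (Y(q, r) = 2² = 4)
Q(g, T) = (T + g)/(3 + T)
c(f, x) = 4
29*(c(-1, 3) + Q(3, -1)) = 29*(4 + (-1 + 3)/(3 - 1)) = 29*(4 + 2/2) = 29*(4 + (½)*2) = 29*(4 + 1) = 29*5 = 145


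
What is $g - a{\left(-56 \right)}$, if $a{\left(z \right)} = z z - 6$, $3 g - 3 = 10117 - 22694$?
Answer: $- \frac{21964}{3} \approx -7321.3$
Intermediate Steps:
$g = - \frac{12574}{3}$ ($g = 1 + \frac{10117 - 22694}{3} = 1 + \frac{1}{3} \left(-12577\right) = 1 - \frac{12577}{3} = - \frac{12574}{3} \approx -4191.3$)
$a{\left(z \right)} = -6 + z^{2}$ ($a{\left(z \right)} = z^{2} - 6 = -6 + z^{2}$)
$g - a{\left(-56 \right)} = - \frac{12574}{3} - \left(-6 + \left(-56\right)^{2}\right) = - \frac{12574}{3} - \left(-6 + 3136\right) = - \frac{12574}{3} - 3130 = - \frac{21964}{3}$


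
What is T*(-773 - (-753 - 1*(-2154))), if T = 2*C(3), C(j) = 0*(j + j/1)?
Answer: 0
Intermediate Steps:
C(j) = 0 (C(j) = 0*(j + j*1) = 0*(j + j) = 0*(2*j) = 0)
T = 0 (T = 2*0 = 0)
T*(-773 - (-753 - 1*(-2154))) = 0*(-773 - (-753 - 1*(-2154))) = 0*(-773 - (-753 + 2154)) = 0*(-773 - 1*1401) = 0*(-773 - 1401) = 0*(-2174) = 0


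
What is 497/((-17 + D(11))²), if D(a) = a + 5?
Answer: 497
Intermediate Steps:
D(a) = 5 + a
497/((-17 + D(11))²) = 497/((-17 + (5 + 11))²) = 497/((-17 + 16)²) = 497/((-1)²) = 497/1 = 497*1 = 497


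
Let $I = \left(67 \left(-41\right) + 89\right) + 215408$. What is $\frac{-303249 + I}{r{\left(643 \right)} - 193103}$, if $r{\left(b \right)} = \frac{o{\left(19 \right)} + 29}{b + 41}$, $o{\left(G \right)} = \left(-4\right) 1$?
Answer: $\frac{61901316}{132082427} \approx 0.46866$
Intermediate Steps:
$o{\left(G \right)} = -4$
$I = 212750$ ($I = \left(-2747 + 89\right) + 215408 = -2658 + 215408 = 212750$)
$r{\left(b \right)} = \frac{25}{41 + b}$ ($r{\left(b \right)} = \frac{-4 + 29}{b + 41} = \frac{25}{41 + b}$)
$\frac{-303249 + I}{r{\left(643 \right)} - 193103} = \frac{-303249 + 212750}{\frac{25}{41 + 643} - 193103} = - \frac{90499}{\frac{25}{684} - 193103} = - \frac{90499}{- \frac{132082427}{684}} = \left(-90499\right) \left(- \frac{684}{132082427}\right) = \frac{61901316}{132082427}$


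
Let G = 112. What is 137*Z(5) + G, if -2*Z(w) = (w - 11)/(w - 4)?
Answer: 523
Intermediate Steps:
Z(w) = -(-11 + w)/(2*(-4 + w)) (Z(w) = -(w - 11)/(2*(w - 4)) = -(-11 + w)/(2*(-4 + w)))
137*Z(5) + G = 137*((11 - 1*5)/(2*(-4 + 5))) + 112 = 137*((½)*(11 - 5)/1) + 112 = 137*((½)*1*6) + 112 = 137*3 + 112 = 411 + 112 = 523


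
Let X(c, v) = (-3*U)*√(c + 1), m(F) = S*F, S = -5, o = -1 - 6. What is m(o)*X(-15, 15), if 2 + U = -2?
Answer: 420*I*√14 ≈ 1571.5*I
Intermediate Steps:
o = -7
U = -4 (U = -2 - 2 = -4)
m(F) = -5*F
X(c, v) = 12*√(1 + c) (X(c, v) = (-3*(-4))*√(c + 1) = 12*√(1 + c))
m(o)*X(-15, 15) = (-5*(-7))*(12*√(1 - 15)) = 35*(12*√(-14)) = 35*(12*(I*√14)) = 35*(12*I*√14) = 420*I*√14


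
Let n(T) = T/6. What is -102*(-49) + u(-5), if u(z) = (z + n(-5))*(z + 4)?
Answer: 30023/6 ≈ 5003.8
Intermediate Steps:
n(T) = T/6 (n(T) = T*(1/6) = T/6)
u(z) = (4 + z)*(-5/6 + z) (u(z) = (z + (1/6)*(-5))*(z + 4) = (z - 5/6)*(4 + z) = (-5/6 + z)*(4 + z) = (4 + z)*(-5/6 + z))
-102*(-49) + u(-5) = -102*(-49) + (-10/3 + (-5)**2 + (19/6)*(-5)) = 4998 + (-10/3 + 25 - 95/6) = 4998 + 35/6 = 30023/6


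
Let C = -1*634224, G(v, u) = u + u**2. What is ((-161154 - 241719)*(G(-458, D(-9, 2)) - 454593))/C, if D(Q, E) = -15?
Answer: -61019547453/211408 ≈ -2.8863e+5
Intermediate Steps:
C = -634224
((-161154 - 241719)*(G(-458, D(-9, 2)) - 454593))/C = ((-161154 - 241719)*(-15*(1 - 15) - 454593))/(-634224) = -402873*(-15*(-14) - 454593)*(-1/634224) = -402873*(210 - 454593)*(-1/634224) = -402873*(-454383)*(-1/634224) = 183058642359*(-1/634224) = -61019547453/211408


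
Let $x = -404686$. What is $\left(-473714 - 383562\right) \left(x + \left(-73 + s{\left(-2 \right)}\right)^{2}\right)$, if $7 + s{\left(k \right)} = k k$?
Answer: $341975969160$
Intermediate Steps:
$s{\left(k \right)} = -7 + k^{2}$ ($s{\left(k \right)} = -7 + k k = -7 + k^{2}$)
$\left(-473714 - 383562\right) \left(x + \left(-73 + s{\left(-2 \right)}\right)^{2}\right) = \left(-473714 - 383562\right) \left(-404686 + \left(-73 - \left(7 - \left(-2\right)^{2}\right)\right)^{2}\right) = - 857276 \left(-404686 + \left(-73 + \left(-7 + 4\right)\right)^{2}\right) = - 857276 \left(-404686 + \left(-73 - 3\right)^{2}\right) = - 857276 \left(-404686 + \left(-76\right)^{2}\right) = - 857276 \left(-404686 + 5776\right) = \left(-857276\right) \left(-398910\right) = 341975969160$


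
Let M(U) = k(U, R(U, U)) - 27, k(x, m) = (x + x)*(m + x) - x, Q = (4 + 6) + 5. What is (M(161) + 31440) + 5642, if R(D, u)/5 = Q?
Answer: 112886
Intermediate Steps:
Q = 15 (Q = 10 + 5 = 15)
R(D, u) = 75 (R(D, u) = 5*15 = 75)
k(x, m) = -x + 2*x*(m + x) (k(x, m) = (2*x)*(m + x) - x = 2*x*(m + x) - x = -x + 2*x*(m + x))
M(U) = -27 + U*(149 + 2*U) (M(U) = U*(-1 + 2*75 + 2*U) - 27 = U*(-1 + 150 + 2*U) - 27 = U*(149 + 2*U) - 27 = -27 + U*(149 + 2*U))
(M(161) + 31440) + 5642 = ((-27 + 161*(149 + 2*161)) + 31440) + 5642 = ((-27 + 161*(149 + 322)) + 31440) + 5642 = ((-27 + 161*471) + 31440) + 5642 = ((-27 + 75831) + 31440) + 5642 = (75804 + 31440) + 5642 = 107244 + 5642 = 112886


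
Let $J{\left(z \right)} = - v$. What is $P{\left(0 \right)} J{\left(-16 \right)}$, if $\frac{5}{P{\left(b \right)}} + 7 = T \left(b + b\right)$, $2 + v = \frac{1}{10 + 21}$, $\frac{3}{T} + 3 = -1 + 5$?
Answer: $- \frac{305}{217} \approx -1.4055$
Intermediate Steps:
$T = 3$ ($T = \frac{3}{-3 + \left(-1 + 5\right)} = \frac{3}{-3 + 4} = \frac{3}{1} = 3 \cdot 1 = 3$)
$v = - \frac{61}{31}$ ($v = -2 + \frac{1}{10 + 21} = -2 + \frac{1}{31} = - \frac{61}{31} \approx -1.9677$)
$P{\left(b \right)} = \frac{5}{-7 + 6 b}$ ($P{\left(b \right)} = \frac{5}{-7 + 3 \left(b + b\right)} = \frac{5}{-7 + 3 \cdot 2 b} = \frac{5}{-7 + 6 b}$)
$J{\left(z \right)} = \frac{61}{31}$ ($J{\left(z \right)} = \left(-1\right) \left(- \frac{61}{31}\right) = \frac{61}{31}$)
$P{\left(0 \right)} J{\left(-16 \right)} = \frac{5}{-7 + 6 \cdot 0} \cdot \frac{61}{31} = \frac{5}{-7 + 0} \cdot \frac{61}{31} = \frac{5}{-7} \cdot \frac{61}{31} = 5 \left(- \frac{1}{7}\right) \frac{61}{31} = \left(- \frac{5}{7}\right) \frac{61}{31} = - \frac{305}{217}$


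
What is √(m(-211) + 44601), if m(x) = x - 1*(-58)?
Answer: 4*√2778 ≈ 210.83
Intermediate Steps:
m(x) = 58 + x (m(x) = x + 58 = 58 + x)
√(m(-211) + 44601) = √((58 - 211) + 44601) = √(-153 + 44601) = √44448 = 4*√2778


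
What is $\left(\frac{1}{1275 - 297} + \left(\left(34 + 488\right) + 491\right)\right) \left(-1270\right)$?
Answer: $- \frac{629104025}{489} \approx -1.2865 \cdot 10^{6}$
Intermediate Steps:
$\left(\frac{1}{1275 - 297} + \left(\left(34 + 488\right) + 491\right)\right) \left(-1270\right) = \left(\frac{1}{978} + \left(522 + 491\right)\right) \left(-1270\right) = \left(\frac{1}{978} + 1013\right) \left(-1270\right) = \frac{990715}{978} \left(-1270\right) = - \frac{629104025}{489}$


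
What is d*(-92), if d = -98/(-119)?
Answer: -1288/17 ≈ -75.765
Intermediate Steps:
d = 14/17 (d = -98*(-1/119) = 14/17 ≈ 0.82353)
d*(-92) = (14/17)*(-92) = -1288/17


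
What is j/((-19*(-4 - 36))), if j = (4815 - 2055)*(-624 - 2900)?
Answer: -243156/19 ≈ -12798.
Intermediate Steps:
j = -9726240 (j = 2760*(-3524) = -9726240)
j/((-19*(-4 - 36))) = -9726240*(-1/(19*(-4 - 36))) = -9726240/((-19*(-40))) = -9726240/760 = -9726240*1/760 = -243156/19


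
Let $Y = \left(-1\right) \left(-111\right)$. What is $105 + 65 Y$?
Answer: $7320$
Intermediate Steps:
$Y = 111$
$105 + 65 Y = 105 + 65 \cdot 111 = 105 + 7215 = 7320$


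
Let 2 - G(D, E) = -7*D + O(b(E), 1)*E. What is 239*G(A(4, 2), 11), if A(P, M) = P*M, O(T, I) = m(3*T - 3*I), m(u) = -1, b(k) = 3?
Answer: 16491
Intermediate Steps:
O(T, I) = -1
A(P, M) = M*P
G(D, E) = 2 + E + 7*D (G(D, E) = 2 - (-7*D - E) = 2 - (-E - 7*D) = 2 + (E + 7*D) = 2 + E + 7*D)
239*G(A(4, 2), 11) = 239*(2 + 11 + 7*(2*4)) = 239*(2 + 11 + 7*8) = 239*(2 + 11 + 56) = 239*69 = 16491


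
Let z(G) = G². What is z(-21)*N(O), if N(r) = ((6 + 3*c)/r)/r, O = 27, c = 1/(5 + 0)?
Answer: 539/135 ≈ 3.9926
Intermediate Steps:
c = ⅕ (c = 1/5 = ⅕ ≈ 0.20000)
N(r) = 33/(5*r²) (N(r) = ((6 + 3*(⅕))/r)/r = ((6 + ⅗)/r)/r = (33/(5*r))/r = 33/(5*r²))
z(-21)*N(O) = (-21)²*((33/5)/27²) = 441*((33/5)*(1/729)) = 441*(11/1215) = 539/135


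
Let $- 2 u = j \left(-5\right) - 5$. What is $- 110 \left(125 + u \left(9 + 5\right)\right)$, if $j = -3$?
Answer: $-6050$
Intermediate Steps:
$u = -5$ ($u = - \frac{\left(-3\right) \left(-5\right) - 5}{2} = - \frac{15 - 5}{2} = \left(- \frac{1}{2}\right) 10 = -5$)
$- 110 \left(125 + u \left(9 + 5\right)\right) = - 110 \left(125 - 5 \left(9 + 5\right)\right) = - 110 \left(125 - 70\right) = \left(-110\right) 55 = -6050$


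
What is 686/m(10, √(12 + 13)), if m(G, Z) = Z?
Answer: 686/5 ≈ 137.20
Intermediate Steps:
686/m(10, √(12 + 13)) = 686/(√(12 + 13)) = 686/(√25) = 686/5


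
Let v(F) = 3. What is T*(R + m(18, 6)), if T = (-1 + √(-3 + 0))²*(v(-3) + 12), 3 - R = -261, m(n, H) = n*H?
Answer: 5580*(1 - I*√3)² ≈ -11160.0 - 19330.0*I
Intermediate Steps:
m(n, H) = H*n
R = 264 (R = 3 - 1*(-261) = 3 + 261 = 264)
T = 15*(-1 + I*√3)² (T = (-1 + √(-3 + 0))²*(3 + 12) = (-1 + √(-3))²*15 = (-1 + I*√3)²*15 = 15*(-1 + I*√3)² ≈ -30.0 - 51.962*I)
T*(R + m(18, 6)) = (15*(1 - I*√3)²)*(264 + 6*18) = (15*(1 - I*√3)²)*(264 + 108) = (15*(1 - I*√3)²)*372 = 5580*(1 - I*√3)²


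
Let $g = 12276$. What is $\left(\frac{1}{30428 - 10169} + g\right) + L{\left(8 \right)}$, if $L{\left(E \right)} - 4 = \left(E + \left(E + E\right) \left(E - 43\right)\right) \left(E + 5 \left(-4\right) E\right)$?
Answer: $\frac{1948591657}{20259} \approx 96184.0$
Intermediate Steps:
$L{\left(E \right)} = 4 - 19 E \left(E + 2 E \left(-43 + E\right)\right)$ ($L{\left(E \right)} = 4 + \left(E + \left(E + E\right) \left(E - 43\right)\right) \left(E + 5 \left(-4\right) E\right) = 4 + \left(E + 2 E \left(-43 + E\right)\right) \left(E - 20 E\right) = 4 + \left(E + 2 E \left(-43 + E\right)\right) \left(- 19 E\right) = 4 - 19 E \left(E + 2 E \left(-43 + E\right)\right)$)
$\left(\frac{1}{30428 - 10169} + g\right) + L{\left(8 \right)} = \left(\frac{1}{30428 - 10169} + 12276\right) + \left(4 - 38 \cdot 8^{3} + 1615 \cdot 8^{2}\right) = \left(\frac{1}{20259} + 12276\right) + \left(4 - 19456 + 1615 \cdot 64\right) = \left(\frac{1}{20259} + 12276\right) + \left(4 - 19456 + 103360\right) = \frac{248699485}{20259} + 83908 = \frac{1948591657}{20259}$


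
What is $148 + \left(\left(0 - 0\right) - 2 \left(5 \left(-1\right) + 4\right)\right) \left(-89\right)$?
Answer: $-30$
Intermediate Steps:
$148 + \left(\left(0 - 0\right) - 2 \left(5 \left(-1\right) + 4\right)\right) \left(-89\right) = 148 + \left(\left(0 + 0\right) - 2 \left(-5 + 4\right)\right) \left(-89\right) = 148 + \left(0 - -2\right) \left(-89\right) = 148 + \left(0 + 2\right) \left(-89\right) = 148 + 2 \left(-89\right) = 148 - 178 = -30$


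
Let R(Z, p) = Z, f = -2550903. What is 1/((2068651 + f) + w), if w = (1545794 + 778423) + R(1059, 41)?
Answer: 1/1843024 ≈ 5.4259e-7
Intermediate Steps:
w = 2325276 (w = (1545794 + 778423) + 1059 = 2324217 + 1059 = 2325276)
1/((2068651 + f) + w) = 1/((2068651 - 2550903) + 2325276) = 1/(-482252 + 2325276) = 1/1843024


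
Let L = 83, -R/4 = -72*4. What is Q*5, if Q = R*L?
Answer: 478080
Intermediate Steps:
R = 1152 (R = -(-288)*4 = -4*(-288) = 1152)
Q = 95616 (Q = 1152*83 = 95616)
Q*5 = 95616*5 = 478080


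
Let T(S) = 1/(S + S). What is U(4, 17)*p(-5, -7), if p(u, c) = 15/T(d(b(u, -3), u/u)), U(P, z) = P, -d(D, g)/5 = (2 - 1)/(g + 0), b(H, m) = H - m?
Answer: -600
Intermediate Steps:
d(D, g) = -5/g (d(D, g) = -5*(2 - 1)/(g + 0) = -5/g)
T(S) = 1/(2*S)
p(u, c) = -150 (p(u, c) = 15/((1/(2*((-5/(u/u)))))) = 15/((1/(2*((-5/1))))) = 15/((1/(2*((-5*1))))) = 15/(((1/2)/(-5))) = 15/(((1/2)*(-1/5))) = 15/(-1/10) = 15*(-10) = -150)
U(4, 17)*p(-5, -7) = 4*(-150) = -600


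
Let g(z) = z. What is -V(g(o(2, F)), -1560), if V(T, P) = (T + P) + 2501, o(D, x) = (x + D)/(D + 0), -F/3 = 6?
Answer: -933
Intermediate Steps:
F = -18 (F = -3*6 = -18)
o(D, x) = (D + x)/D
V(T, P) = 2501 + P + T (V(T, P) = (P + T) + 2501 = 2501 + P + T)
-V(g(o(2, F)), -1560) = -(2501 - 1560 + (2 - 18)/2) = -(2501 - 1560 + (1/2)*(-16)) = -(2501 - 1560 - 8) = -1*933 = -933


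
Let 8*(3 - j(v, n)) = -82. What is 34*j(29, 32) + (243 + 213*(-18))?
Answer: -6281/2 ≈ -3140.5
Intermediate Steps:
j(v, n) = 53/4 (j(v, n) = 3 - ⅛*(-82) = 3 + 41/4 = 53/4)
34*j(29, 32) + (243 + 213*(-18)) = 34*(53/4) + (243 + 213*(-18)) = 901/2 + (243 - 3834) = 901/2 - 3591 = -6281/2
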